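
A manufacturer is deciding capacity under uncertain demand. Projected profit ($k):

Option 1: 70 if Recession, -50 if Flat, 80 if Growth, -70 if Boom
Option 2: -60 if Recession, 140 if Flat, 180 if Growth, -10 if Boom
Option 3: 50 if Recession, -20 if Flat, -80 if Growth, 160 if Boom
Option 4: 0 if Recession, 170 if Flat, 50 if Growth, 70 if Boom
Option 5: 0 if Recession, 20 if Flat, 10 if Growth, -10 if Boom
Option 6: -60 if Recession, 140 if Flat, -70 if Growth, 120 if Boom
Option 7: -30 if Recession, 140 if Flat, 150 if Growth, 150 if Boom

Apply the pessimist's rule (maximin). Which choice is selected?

Row minima: Option 1=-70, Option 2=-60, Option 3=-80, Option 4=0, Option 5=-10, Option 6=-70, Option 7=-30
Best worst-case = 0 → Option 4.

Option 4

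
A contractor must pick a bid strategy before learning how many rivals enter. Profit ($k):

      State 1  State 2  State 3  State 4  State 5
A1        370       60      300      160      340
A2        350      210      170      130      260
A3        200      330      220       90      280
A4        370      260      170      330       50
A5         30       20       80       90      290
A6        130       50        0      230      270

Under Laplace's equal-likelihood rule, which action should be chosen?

Row averages: A1=246, A2=224, A3=224, A4=236, A5=102, A6=136
Highest average = 246 → A1.

A1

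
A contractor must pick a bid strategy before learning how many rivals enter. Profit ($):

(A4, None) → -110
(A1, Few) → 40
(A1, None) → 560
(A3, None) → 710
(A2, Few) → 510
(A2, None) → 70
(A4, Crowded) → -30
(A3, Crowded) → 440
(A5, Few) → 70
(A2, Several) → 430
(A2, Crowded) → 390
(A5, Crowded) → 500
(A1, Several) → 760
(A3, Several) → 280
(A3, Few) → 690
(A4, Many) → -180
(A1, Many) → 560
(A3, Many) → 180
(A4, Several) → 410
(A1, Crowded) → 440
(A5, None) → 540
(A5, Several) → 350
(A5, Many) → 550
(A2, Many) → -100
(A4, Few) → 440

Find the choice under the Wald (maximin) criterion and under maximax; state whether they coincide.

Row minima: A1=40, A2=-100, A3=180, A4=-180, A5=70
Best worst-case = 180 → A3.
Row maxima: A1=760, A2=510, A3=710, A4=440, A5=550
Best best-case = 760 → A1.

maximin → A3; maximax → A1 (disagree)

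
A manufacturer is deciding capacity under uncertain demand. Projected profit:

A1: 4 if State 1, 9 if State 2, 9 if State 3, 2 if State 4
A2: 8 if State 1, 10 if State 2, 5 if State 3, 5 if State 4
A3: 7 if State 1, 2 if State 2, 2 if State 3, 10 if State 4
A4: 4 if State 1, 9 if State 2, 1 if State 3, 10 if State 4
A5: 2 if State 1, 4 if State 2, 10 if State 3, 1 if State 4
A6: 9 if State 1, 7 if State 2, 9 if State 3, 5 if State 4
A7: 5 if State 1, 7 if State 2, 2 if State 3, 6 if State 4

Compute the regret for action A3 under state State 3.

Best payoff under State 3 is 10.
Regret = 10 − 2 = 8.

8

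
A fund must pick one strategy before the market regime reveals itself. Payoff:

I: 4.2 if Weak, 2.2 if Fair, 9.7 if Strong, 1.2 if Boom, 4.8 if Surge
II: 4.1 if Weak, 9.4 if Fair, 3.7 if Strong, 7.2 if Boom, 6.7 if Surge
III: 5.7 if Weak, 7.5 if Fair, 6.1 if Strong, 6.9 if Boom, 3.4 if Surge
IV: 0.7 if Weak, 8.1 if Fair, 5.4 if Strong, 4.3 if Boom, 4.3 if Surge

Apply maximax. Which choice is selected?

Row maxima: I=9.7, II=9.4, III=7.5, IV=8.1
Best best-case = 9.7 → I.

I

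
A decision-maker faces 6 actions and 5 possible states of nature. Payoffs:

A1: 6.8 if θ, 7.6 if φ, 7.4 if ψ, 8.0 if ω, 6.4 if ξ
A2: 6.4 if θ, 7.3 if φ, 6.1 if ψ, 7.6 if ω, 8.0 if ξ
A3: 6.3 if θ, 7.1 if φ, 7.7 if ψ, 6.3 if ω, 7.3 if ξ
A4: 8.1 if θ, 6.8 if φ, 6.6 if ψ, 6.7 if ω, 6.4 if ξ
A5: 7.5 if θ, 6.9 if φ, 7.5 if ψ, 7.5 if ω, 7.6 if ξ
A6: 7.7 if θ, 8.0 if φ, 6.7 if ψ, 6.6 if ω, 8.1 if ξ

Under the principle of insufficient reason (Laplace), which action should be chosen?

Row averages: A1=7.24, A2=7.08, A3=6.94, A4=6.92, A5=7.4, A6=7.42
Highest average = 7.42 → A6.

A6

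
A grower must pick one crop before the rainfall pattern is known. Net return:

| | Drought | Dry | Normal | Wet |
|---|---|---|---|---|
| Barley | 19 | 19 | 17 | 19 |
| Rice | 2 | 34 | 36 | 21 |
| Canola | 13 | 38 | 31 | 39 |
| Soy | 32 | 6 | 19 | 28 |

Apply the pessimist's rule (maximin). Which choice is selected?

Barley

Row minima: Barley=17, Rice=2, Canola=13, Soy=6
Best worst-case = 17 → Barley.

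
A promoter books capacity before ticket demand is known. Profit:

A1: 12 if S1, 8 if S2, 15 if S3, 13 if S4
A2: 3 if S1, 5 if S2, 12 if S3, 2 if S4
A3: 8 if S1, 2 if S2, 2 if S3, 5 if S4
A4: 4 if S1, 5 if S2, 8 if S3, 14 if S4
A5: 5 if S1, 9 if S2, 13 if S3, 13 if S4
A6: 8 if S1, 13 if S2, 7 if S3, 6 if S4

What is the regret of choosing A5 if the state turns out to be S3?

Best payoff under S3 is 15.
Regret = 15 − 13 = 2.

2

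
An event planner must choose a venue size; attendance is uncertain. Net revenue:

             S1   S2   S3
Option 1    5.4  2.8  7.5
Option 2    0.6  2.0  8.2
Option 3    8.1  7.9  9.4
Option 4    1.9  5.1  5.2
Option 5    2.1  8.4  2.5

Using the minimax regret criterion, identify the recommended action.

Column bests: S1=8.1, S2=8.4, S3=9.4.
Option 1 regrets: 2.7, 5.6, 1.9 → max 5.6
Option 2 regrets: 7.5, 6.4, 1.2 → max 7.5
Option 3 regrets: 0.0, 0.5, 0.0 → max 0.5
Option 4 regrets: 6.2, 3.3, 4.2 → max 6.2
Option 5 regrets: 6.0, 0.0, 6.9 → max 6.9
Smallest max regret = 0.5 → Option 3.

Option 3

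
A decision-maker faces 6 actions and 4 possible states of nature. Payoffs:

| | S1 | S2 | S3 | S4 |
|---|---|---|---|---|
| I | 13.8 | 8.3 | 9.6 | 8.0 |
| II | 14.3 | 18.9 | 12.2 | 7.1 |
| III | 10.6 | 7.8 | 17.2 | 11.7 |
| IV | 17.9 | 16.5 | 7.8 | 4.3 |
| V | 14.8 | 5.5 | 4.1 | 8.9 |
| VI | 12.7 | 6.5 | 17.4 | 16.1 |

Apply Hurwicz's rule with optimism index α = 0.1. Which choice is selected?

III

I: 0.1·13.8 + 0.9·8.0 = 8.58
II: 0.1·18.9 + 0.9·7.1 = 8.28
III: 0.1·17.2 + 0.9·7.8 = 8.74
IV: 0.1·17.9 + 0.9·4.3 = 5.66
V: 0.1·14.8 + 0.9·4.1 = 5.17
VI: 0.1·17.4 + 0.9·6.5 = 7.59
Highest Hurwicz score = 8.74 → III.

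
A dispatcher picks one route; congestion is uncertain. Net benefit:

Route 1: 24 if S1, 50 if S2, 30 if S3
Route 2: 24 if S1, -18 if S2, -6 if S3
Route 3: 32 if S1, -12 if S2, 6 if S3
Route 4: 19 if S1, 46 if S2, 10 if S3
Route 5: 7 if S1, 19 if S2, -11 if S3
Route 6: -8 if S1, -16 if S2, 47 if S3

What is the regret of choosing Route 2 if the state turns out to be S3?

53

Best payoff under S3 is 47.
Regret = 47 − (-6) = 53.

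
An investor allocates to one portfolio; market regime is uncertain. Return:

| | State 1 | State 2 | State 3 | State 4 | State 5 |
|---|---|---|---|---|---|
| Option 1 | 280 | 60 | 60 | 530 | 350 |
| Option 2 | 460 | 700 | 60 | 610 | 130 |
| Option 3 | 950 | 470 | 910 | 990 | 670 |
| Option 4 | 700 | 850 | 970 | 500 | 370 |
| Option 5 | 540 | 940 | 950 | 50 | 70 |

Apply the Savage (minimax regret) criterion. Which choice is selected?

Column bests: State 1=950, State 2=940, State 3=970, State 4=990, State 5=670.
Option 1 regrets: 670, 880, 910, 460, 320 → max 910
Option 2 regrets: 490, 240, 910, 380, 540 → max 910
Option 3 regrets: 0, 470, 60, 0, 0 → max 470
Option 4 regrets: 250, 90, 0, 490, 300 → max 490
Option 5 regrets: 410, 0, 20, 940, 600 → max 940
Smallest max regret = 470 → Option 3.

Option 3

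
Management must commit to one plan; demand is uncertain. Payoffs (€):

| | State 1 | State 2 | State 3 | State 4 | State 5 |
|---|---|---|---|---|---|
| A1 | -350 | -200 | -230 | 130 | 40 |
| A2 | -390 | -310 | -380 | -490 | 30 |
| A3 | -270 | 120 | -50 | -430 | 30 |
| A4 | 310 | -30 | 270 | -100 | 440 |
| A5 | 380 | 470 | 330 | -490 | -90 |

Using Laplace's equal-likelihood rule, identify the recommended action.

Row averages: A1=-122, A2=-308, A3=-120, A4=178, A5=120
Highest average = 178 → A4.

A4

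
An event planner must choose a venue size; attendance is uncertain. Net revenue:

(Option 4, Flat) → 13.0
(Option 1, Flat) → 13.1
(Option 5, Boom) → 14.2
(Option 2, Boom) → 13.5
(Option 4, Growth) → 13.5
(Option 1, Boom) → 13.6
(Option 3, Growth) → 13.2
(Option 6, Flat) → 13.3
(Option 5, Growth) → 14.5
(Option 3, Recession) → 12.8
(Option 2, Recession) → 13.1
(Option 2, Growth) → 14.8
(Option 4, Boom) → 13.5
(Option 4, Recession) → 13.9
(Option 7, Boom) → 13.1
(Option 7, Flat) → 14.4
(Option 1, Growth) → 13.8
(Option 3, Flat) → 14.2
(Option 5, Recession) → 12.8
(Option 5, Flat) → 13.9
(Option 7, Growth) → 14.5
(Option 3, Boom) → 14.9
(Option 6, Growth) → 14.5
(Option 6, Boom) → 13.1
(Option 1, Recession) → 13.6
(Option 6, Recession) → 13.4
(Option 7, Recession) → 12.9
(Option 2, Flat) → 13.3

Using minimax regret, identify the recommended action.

Option 5

Column bests: Recession=13.9, Flat=14.4, Growth=14.8, Boom=14.9.
Option 1 regrets: 0.3, 1.3, 1.0, 1.3 → max 1.3
Option 2 regrets: 0.8, 1.1, 0.0, 1.4 → max 1.4
Option 3 regrets: 1.1, 0.2, 1.6, 0.0 → max 1.6
Option 4 regrets: 0.0, 1.4, 1.3, 1.4 → max 1.4
Option 5 regrets: 1.1, 0.5, 0.3, 0.7 → max 1.1
Option 6 regrets: 0.5, 1.1, 0.3, 1.8 → max 1.8
Option 7 regrets: 1.0, 0.0, 0.3, 1.8 → max 1.8
Smallest max regret = 1.1 → Option 5.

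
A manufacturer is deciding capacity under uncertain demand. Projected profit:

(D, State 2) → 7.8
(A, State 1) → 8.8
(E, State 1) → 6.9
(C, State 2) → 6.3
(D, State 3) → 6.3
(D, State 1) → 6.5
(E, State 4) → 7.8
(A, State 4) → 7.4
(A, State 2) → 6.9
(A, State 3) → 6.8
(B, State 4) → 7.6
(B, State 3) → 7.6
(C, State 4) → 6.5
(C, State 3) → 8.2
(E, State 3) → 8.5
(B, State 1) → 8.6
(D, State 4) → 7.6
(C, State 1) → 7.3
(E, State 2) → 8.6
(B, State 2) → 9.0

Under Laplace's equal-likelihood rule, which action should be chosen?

B

Row averages: A=7.475, B=8.2, C=7.075, D=7.05, E=7.95
Highest average = 8.2 → B.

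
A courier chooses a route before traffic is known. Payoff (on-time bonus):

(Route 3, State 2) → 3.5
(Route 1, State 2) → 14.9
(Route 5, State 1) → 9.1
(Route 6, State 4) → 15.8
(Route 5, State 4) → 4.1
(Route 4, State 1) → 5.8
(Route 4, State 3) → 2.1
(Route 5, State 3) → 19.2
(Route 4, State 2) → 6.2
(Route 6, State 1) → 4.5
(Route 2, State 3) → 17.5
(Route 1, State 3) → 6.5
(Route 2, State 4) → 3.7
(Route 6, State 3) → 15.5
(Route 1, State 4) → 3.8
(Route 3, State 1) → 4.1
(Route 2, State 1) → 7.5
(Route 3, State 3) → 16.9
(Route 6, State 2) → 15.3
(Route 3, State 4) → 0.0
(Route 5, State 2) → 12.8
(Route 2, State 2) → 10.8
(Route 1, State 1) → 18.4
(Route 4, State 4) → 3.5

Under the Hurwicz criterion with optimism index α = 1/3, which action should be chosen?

Route 1: 1/3·18.4 + 2/3·3.8 = 26/3
Route 2: 1/3·17.5 + 2/3·3.7 = 8.3
Route 3: 1/3·16.9 + 2/3·0.0 = 169/30
Route 4: 1/3·6.2 + 2/3·2.1 = 52/15
Route 5: 1/3·19.2 + 2/3·4.1 = 137/15
Route 6: 1/3·15.8 + 2/3·4.5 = 124/15
Highest Hurwicz score = 137/15 → Route 5.

Route 5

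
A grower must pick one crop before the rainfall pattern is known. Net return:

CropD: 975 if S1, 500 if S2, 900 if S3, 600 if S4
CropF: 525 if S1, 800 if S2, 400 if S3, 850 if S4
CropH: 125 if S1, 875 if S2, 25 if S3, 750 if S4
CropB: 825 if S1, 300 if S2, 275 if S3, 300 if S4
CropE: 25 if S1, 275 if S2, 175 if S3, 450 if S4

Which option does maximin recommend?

Row minima: CropD=500, CropF=400, CropH=25, CropB=275, CropE=25
Best worst-case = 500 → CropD.

CropD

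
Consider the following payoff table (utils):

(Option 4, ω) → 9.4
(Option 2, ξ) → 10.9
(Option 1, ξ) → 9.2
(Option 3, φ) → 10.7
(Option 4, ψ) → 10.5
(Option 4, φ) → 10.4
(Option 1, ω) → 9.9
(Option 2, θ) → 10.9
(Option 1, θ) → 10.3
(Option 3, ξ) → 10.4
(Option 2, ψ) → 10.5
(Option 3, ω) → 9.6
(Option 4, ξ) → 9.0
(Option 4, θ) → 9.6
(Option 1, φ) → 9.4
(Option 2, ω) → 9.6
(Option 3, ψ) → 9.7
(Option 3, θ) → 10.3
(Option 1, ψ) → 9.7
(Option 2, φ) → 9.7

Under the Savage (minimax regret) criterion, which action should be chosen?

Option 3

Column bests: θ=10.9, φ=10.7, ψ=10.5, ω=9.9, ξ=10.9.
Option 1 regrets: 0.6, 1.3, 0.8, 0.0, 1.7 → max 1.7
Option 2 regrets: 0.0, 1.0, 0.0, 0.3, 0.0 → max 1.0
Option 3 regrets: 0.6, 0.0, 0.8, 0.3, 0.5 → max 0.8
Option 4 regrets: 1.3, 0.3, 0.0, 0.5, 1.9 → max 1.9
Smallest max regret = 0.8 → Option 3.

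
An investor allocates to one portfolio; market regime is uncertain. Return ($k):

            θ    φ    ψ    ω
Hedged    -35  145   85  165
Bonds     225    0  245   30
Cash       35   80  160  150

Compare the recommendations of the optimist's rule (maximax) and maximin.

Row maxima: Hedged=165, Bonds=245, Cash=160
Best best-case = 245 → Bonds.
Row minima: Hedged=-35, Bonds=0, Cash=35
Best worst-case = 35 → Cash.

maximax → Bonds; maximin → Cash (disagree)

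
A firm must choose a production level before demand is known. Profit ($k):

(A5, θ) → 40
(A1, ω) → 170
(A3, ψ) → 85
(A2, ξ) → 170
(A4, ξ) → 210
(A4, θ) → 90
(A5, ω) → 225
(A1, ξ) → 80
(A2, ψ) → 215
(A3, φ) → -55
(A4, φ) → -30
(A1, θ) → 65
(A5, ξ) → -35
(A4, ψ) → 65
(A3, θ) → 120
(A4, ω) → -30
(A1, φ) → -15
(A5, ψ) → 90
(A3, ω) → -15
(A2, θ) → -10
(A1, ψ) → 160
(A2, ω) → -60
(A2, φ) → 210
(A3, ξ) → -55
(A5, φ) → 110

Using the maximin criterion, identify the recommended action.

A1

Row minima: A1=-15, A2=-60, A3=-55, A4=-30, A5=-35
Best worst-case = -15 → A1.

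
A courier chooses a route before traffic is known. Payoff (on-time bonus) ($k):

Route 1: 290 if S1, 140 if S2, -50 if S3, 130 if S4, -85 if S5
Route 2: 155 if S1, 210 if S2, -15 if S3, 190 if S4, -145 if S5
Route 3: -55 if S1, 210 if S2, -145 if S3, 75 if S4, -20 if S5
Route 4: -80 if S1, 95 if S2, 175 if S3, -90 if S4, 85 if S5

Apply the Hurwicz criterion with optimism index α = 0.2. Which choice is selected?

Route 1

Route 1: 0.2·290 + 0.8·(-85) = -10
Route 2: 0.2·210 + 0.8·(-145) = -74
Route 3: 0.2·210 + 0.8·(-145) = -74
Route 4: 0.2·175 + 0.8·(-90) = -37
Highest Hurwicz score = -10 → Route 1.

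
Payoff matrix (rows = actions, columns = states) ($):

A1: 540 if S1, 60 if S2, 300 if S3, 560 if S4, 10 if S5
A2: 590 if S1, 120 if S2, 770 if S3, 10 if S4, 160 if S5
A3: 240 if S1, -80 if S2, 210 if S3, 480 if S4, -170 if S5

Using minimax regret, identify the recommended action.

Column bests: S1=590, S2=120, S3=770, S4=560, S5=160.
A1 regrets: 50, 60, 470, 0, 150 → max 470
A2 regrets: 0, 0, 0, 550, 0 → max 550
A3 regrets: 350, 200, 560, 80, 330 → max 560
Smallest max regret = 470 → A1.

A1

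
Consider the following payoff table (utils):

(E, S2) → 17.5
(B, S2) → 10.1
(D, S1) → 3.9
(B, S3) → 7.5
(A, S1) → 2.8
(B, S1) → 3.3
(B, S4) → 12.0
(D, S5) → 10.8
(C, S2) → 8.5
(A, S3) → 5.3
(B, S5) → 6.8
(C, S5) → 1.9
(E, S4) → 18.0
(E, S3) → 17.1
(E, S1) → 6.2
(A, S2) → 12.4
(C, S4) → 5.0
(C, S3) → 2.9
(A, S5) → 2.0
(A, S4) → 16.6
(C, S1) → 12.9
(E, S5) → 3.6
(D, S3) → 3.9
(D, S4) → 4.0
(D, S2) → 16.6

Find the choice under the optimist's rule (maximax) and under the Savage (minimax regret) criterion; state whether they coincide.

maximax → E; minimax regret → E (agree)

Row maxima: A=16.6, B=12.0, C=12.9, D=16.6, E=18.0
Best best-case = 18.0 → E.
Column bests: S1=12.9, S2=17.5, S3=17.1, S4=18.0, S5=10.8.
A regrets: 10.1, 5.1, 11.8, 1.4, 8.8 → max 11.8
B regrets: 9.6, 7.4, 9.6, 6.0, 4.0 → max 9.6
C regrets: 0.0, 9.0, 14.2, 13.0, 8.9 → max 14.2
D regrets: 9.0, 0.9, 13.2, 14.0, 0.0 → max 14.0
E regrets: 6.7, 0.0, 0.0, 0.0, 7.2 → max 7.2
Smallest max regret = 7.2 → E.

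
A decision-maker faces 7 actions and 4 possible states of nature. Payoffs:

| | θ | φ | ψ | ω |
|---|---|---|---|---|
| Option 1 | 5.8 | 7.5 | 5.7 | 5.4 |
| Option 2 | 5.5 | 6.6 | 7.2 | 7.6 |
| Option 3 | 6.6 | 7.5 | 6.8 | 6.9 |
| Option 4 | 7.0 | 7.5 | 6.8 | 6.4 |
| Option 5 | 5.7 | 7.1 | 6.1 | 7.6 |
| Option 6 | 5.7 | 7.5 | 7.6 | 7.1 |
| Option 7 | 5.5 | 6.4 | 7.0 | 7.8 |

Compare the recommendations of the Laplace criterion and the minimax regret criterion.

laplace → Option 6; minimax regret → Option 3 (disagree)

Row averages: Option 1=6.1, Option 2=6.725, Option 3=6.95, Option 4=6.925, Option 5=6.625, Option 6=6.975, Option 7=6.675
Highest average = 6.975 → Option 6.
Column bests: θ=7.0, φ=7.5, ψ=7.6, ω=7.8.
Option 1 regrets: 1.2, 0.0, 1.9, 2.4 → max 2.4
Option 2 regrets: 1.5, 0.9, 0.4, 0.2 → max 1.5
Option 3 regrets: 0.4, 0.0, 0.8, 0.9 → max 0.9
Option 4 regrets: 0.0, 0.0, 0.8, 1.4 → max 1.4
Option 5 regrets: 1.3, 0.4, 1.5, 0.2 → max 1.5
Option 6 regrets: 1.3, 0.0, 0.0, 0.7 → max 1.3
Option 7 regrets: 1.5, 1.1, 0.6, 0.0 → max 1.5
Smallest max regret = 0.9 → Option 3.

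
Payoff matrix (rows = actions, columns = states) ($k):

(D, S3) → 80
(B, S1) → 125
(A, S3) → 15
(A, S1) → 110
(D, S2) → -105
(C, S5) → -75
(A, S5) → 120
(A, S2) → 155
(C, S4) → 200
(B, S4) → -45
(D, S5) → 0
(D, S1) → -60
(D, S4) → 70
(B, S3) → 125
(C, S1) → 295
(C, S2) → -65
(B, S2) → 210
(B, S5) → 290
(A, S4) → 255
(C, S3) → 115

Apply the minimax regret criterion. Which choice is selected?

A

Column bests: S1=295, S2=210, S3=125, S4=255, S5=290.
A regrets: 185, 55, 110, 0, 170 → max 185
B regrets: 170, 0, 0, 300, 0 → max 300
C regrets: 0, 275, 10, 55, 365 → max 365
D regrets: 355, 315, 45, 185, 290 → max 355
Smallest max regret = 185 → A.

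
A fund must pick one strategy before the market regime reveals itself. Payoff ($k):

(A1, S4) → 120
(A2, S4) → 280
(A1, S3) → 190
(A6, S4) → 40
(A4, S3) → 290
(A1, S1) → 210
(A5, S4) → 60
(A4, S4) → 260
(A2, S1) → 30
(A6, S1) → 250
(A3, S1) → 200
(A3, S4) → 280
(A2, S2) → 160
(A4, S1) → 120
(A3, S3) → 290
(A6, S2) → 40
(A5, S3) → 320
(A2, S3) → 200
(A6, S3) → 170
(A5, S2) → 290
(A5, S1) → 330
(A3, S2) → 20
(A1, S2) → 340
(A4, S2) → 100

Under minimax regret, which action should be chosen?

A1

Column bests: S1=330, S2=340, S3=320, S4=280.
A1 regrets: 120, 0, 130, 160 → max 160
A2 regrets: 300, 180, 120, 0 → max 300
A3 regrets: 130, 320, 30, 0 → max 320
A4 regrets: 210, 240, 30, 20 → max 240
A5 regrets: 0, 50, 0, 220 → max 220
A6 regrets: 80, 300, 150, 240 → max 300
Smallest max regret = 160 → A1.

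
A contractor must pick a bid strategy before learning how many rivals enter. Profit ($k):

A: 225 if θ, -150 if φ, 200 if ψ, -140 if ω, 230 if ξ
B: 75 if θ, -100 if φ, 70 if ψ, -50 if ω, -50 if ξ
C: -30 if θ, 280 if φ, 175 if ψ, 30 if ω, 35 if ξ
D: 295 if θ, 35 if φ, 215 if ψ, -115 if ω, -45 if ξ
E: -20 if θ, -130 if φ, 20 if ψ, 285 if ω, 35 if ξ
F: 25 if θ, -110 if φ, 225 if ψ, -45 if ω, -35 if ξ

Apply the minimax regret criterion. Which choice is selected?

C

Column bests: θ=295, φ=280, ψ=225, ω=285, ξ=230.
A regrets: 70, 430, 25, 425, 0 → max 430
B regrets: 220, 380, 155, 335, 280 → max 380
C regrets: 325, 0, 50, 255, 195 → max 325
D regrets: 0, 245, 10, 400, 275 → max 400
E regrets: 315, 410, 205, 0, 195 → max 410
F regrets: 270, 390, 0, 330, 265 → max 390
Smallest max regret = 325 → C.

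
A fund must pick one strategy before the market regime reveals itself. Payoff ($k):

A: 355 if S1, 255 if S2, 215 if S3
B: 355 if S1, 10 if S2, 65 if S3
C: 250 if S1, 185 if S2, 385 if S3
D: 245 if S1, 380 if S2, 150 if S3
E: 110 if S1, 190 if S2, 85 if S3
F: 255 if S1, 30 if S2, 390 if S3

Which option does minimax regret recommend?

Column bests: S1=355, S2=380, S3=390.
A regrets: 0, 125, 175 → max 175
B regrets: 0, 370, 325 → max 370
C regrets: 105, 195, 5 → max 195
D regrets: 110, 0, 240 → max 240
E regrets: 245, 190, 305 → max 305
F regrets: 100, 350, 0 → max 350
Smallest max regret = 175 → A.

A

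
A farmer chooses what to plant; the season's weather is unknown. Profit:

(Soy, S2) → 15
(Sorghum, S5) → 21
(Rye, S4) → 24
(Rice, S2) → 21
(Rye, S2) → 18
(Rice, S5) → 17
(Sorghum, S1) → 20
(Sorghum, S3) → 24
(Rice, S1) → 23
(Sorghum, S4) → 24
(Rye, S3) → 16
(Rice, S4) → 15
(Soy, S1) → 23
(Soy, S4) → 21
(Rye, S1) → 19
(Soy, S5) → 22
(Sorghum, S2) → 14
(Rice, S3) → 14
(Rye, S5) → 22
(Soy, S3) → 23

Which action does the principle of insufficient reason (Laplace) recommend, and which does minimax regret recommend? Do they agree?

Row averages: Sorghum=20.6, Rice=18, Soy=20.8, Rye=19.8
Highest average = 20.8 → Soy.
Column bests: S1=23, S2=21, S3=24, S4=24, S5=22.
Sorghum regrets: 3, 7, 0, 0, 1 → max 7
Rice regrets: 0, 0, 10, 9, 5 → max 10
Soy regrets: 0, 6, 1, 3, 0 → max 6
Rye regrets: 4, 3, 8, 0, 0 → max 8
Smallest max regret = 6 → Soy.

laplace → Soy; minimax regret → Soy (agree)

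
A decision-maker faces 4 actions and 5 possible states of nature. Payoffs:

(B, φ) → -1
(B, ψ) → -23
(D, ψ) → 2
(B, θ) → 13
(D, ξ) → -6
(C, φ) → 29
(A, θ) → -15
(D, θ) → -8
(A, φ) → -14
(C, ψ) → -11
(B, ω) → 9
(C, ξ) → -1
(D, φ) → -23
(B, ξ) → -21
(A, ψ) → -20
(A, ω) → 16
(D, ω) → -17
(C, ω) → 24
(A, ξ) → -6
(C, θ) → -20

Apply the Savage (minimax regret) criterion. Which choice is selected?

B

Column bests: θ=13, φ=29, ψ=2, ω=24, ξ=-1.
A regrets: 28, 43, 22, 8, 5 → max 43
B regrets: 0, 30, 25, 15, 20 → max 30
C regrets: 33, 0, 13, 0, 0 → max 33
D regrets: 21, 52, 0, 41, 5 → max 52
Smallest max regret = 30 → B.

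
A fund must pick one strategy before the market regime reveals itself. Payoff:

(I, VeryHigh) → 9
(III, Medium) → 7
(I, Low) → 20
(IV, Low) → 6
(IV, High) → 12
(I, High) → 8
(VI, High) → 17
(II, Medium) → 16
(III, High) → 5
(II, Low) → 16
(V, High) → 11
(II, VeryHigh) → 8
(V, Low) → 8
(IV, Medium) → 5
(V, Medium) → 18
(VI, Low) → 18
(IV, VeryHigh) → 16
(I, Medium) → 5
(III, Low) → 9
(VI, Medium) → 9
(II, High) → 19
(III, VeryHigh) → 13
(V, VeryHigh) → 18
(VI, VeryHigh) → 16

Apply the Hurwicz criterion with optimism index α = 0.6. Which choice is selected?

I: 0.6·20 + 0.4·5 = 14
II: 0.6·19 + 0.4·8 = 14.6
III: 0.6·13 + 0.4·5 = 9.8
IV: 0.6·16 + 0.4·5 = 11.6
V: 0.6·18 + 0.4·8 = 14
VI: 0.6·18 + 0.4·9 = 14.4
Highest Hurwicz score = 14.6 → II.

II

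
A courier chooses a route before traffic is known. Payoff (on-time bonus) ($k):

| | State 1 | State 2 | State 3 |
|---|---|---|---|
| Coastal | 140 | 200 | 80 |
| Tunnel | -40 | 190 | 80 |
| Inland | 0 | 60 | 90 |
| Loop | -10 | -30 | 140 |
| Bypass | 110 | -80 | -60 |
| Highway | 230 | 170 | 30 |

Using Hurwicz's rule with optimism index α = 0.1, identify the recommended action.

Coastal: 0.1·200 + 0.9·80 = 92
Tunnel: 0.1·190 + 0.9·(-40) = -17
Inland: 0.1·90 + 0.9·0 = 9
Loop: 0.1·140 + 0.9·(-30) = -13
Bypass: 0.1·110 + 0.9·(-80) = -61
Highway: 0.1·230 + 0.9·30 = 50
Highest Hurwicz score = 92 → Coastal.

Coastal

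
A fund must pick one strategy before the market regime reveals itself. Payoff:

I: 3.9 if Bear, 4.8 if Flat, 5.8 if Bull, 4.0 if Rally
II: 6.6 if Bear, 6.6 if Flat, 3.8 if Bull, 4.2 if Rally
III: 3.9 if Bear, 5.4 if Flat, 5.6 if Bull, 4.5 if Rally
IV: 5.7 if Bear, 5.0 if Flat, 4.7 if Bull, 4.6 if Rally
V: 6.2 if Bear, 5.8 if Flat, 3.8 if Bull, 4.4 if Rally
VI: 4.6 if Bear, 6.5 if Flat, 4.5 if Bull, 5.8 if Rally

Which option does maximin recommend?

IV

Row minima: I=3.9, II=3.8, III=3.9, IV=4.6, V=3.8, VI=4.5
Best worst-case = 4.6 → IV.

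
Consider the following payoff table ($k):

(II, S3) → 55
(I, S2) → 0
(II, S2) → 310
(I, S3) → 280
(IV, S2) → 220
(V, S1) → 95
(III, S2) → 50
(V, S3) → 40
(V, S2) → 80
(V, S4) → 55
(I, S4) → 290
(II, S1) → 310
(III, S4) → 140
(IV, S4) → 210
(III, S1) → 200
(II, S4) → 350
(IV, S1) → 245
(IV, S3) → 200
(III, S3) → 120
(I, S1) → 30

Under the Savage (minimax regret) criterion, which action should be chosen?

Column bests: S1=310, S2=310, S3=280, S4=350.
I regrets: 280, 310, 0, 60 → max 310
II regrets: 0, 0, 225, 0 → max 225
III regrets: 110, 260, 160, 210 → max 260
IV regrets: 65, 90, 80, 140 → max 140
V regrets: 215, 230, 240, 295 → max 295
Smallest max regret = 140 → IV.

IV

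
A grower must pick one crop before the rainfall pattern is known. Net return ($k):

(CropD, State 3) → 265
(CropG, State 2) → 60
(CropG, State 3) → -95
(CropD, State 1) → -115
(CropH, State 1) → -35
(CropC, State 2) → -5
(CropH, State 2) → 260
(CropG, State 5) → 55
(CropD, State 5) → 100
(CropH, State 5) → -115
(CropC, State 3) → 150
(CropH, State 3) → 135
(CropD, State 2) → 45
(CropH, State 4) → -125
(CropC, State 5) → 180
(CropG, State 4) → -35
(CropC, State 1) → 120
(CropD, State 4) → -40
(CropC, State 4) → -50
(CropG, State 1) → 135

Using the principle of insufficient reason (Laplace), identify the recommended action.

Row averages: CropC=79, CropG=24, CropH=24, CropD=51
Highest average = 79 → CropC.

CropC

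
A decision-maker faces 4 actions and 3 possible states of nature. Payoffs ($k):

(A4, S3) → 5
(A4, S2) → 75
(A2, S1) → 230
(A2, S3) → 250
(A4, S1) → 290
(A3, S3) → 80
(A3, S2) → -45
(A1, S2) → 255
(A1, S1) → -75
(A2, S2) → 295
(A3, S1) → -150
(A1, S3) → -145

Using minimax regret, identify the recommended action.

Column bests: S1=290, S2=295, S3=250.
A1 regrets: 365, 40, 395 → max 395
A2 regrets: 60, 0, 0 → max 60
A3 regrets: 440, 340, 170 → max 440
A4 regrets: 0, 220, 245 → max 245
Smallest max regret = 60 → A2.

A2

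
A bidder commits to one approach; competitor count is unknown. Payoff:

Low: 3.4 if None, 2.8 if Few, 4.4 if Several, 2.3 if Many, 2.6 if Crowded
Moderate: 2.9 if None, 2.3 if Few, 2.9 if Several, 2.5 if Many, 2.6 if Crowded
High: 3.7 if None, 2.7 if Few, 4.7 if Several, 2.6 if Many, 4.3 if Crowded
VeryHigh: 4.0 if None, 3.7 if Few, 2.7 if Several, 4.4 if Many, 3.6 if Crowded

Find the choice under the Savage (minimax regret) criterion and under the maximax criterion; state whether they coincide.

minimax regret → High; maximax → High (agree)

Column bests: None=4.0, Few=3.7, Several=4.7, Many=4.4, Crowded=4.3.
Low regrets: 0.6, 0.9, 0.3, 2.1, 1.7 → max 2.1
Moderate regrets: 1.1, 1.4, 1.8, 1.9, 1.7 → max 1.9
High regrets: 0.3, 1.0, 0.0, 1.8, 0.0 → max 1.8
VeryHigh regrets: 0.0, 0.0, 2.0, 0.0, 0.7 → max 2.0
Smallest max regret = 1.8 → High.
Row maxima: Low=4.4, Moderate=2.9, High=4.7, VeryHigh=4.4
Best best-case = 4.7 → High.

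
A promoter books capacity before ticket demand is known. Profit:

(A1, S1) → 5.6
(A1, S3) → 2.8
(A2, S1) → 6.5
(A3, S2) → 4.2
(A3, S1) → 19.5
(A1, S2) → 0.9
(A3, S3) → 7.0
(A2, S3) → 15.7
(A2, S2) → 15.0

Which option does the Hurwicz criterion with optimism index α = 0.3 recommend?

A1: 0.3·5.6 + 0.7·0.9 = 2.31
A2: 0.3·15.7 + 0.7·6.5 = 9.26
A3: 0.3·19.5 + 0.7·4.2 = 8.79
Highest Hurwicz score = 9.26 → A2.

A2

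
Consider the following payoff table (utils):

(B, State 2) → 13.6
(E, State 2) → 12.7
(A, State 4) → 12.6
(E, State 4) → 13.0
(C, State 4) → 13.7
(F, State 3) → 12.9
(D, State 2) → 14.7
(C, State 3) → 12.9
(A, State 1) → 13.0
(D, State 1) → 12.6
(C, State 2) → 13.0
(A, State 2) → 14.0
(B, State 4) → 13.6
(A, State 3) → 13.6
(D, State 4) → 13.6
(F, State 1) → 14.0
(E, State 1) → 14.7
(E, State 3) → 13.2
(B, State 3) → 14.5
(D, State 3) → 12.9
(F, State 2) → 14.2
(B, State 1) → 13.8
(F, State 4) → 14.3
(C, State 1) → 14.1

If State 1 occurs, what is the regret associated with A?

Best payoff under State 1 is 14.7.
Regret = 14.7 − 13.0 = 1.7.

1.7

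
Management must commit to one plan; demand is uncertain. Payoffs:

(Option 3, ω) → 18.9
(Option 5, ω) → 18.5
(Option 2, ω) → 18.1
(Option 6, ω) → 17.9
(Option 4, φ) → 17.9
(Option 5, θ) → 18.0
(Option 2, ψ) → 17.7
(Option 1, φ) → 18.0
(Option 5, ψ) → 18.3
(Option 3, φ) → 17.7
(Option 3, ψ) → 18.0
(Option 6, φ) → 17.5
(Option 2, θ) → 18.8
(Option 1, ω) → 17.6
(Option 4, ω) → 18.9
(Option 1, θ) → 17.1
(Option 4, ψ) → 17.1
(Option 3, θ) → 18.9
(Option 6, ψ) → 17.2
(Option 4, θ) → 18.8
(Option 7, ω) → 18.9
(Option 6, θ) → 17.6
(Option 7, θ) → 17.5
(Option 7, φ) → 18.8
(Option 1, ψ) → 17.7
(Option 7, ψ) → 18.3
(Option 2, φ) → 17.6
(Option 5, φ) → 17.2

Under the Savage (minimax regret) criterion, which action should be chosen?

Option 3

Column bests: θ=18.9, φ=18.8, ψ=18.3, ω=18.9.
Option 1 regrets: 1.8, 0.8, 0.6, 1.3 → max 1.8
Option 2 regrets: 0.1, 1.2, 0.6, 0.8 → max 1.2
Option 3 regrets: 0.0, 1.1, 0.3, 0.0 → max 1.1
Option 4 regrets: 0.1, 0.9, 1.2, 0.0 → max 1.2
Option 5 regrets: 0.9, 1.6, 0.0, 0.4 → max 1.6
Option 6 regrets: 1.3, 1.3, 1.1, 1.0 → max 1.3
Option 7 regrets: 1.4, 0.0, 0.0, 0.0 → max 1.4
Smallest max regret = 1.1 → Option 3.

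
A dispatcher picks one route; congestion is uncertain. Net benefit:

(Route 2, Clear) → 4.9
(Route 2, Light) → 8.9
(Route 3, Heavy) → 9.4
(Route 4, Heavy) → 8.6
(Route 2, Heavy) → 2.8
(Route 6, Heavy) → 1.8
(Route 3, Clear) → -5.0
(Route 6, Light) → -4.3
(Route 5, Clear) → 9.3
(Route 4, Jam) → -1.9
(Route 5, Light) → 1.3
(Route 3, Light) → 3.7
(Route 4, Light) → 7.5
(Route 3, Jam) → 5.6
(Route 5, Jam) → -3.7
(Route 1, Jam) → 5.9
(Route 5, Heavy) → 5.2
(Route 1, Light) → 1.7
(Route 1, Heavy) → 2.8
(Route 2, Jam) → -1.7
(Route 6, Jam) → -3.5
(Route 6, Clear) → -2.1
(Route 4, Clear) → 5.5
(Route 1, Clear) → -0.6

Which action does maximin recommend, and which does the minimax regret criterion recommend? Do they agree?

maximin → Route 1; minimax regret → Route 2 (disagree)

Row minima: Route 1=-0.6, Route 2=-1.7, Route 3=-5.0, Route 4=-1.9, Route 5=-3.7, Route 6=-4.3
Best worst-case = -0.6 → Route 1.
Column bests: Clear=9.3, Light=8.9, Heavy=9.4, Jam=5.9.
Route 1 regrets: 9.9, 7.2, 6.6, 0.0 → max 9.9
Route 2 regrets: 4.4, 0.0, 6.6, 7.6 → max 7.6
Route 3 regrets: 14.3, 5.2, 0.0, 0.3 → max 14.3
Route 4 regrets: 3.8, 1.4, 0.8, 7.8 → max 7.8
Route 5 regrets: 0.0, 7.6, 4.2, 9.6 → max 9.6
Route 6 regrets: 11.4, 13.2, 7.6, 9.4 → max 13.2
Smallest max regret = 7.6 → Route 2.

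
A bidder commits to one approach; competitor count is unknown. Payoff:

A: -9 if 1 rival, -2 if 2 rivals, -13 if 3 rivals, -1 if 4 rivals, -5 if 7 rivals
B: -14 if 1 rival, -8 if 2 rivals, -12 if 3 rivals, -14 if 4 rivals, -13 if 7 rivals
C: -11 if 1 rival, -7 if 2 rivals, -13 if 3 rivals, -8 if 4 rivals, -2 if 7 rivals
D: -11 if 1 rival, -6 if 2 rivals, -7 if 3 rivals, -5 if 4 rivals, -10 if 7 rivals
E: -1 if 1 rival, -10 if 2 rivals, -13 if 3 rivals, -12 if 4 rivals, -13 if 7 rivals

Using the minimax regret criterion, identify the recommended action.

Column bests: 1 rival=-1, 2 rivals=-2, 3 rivals=-7, 4 rivals=-1, 7 rivals=-2.
A regrets: 8, 0, 6, 0, 3 → max 8
B regrets: 13, 6, 5, 13, 11 → max 13
C regrets: 10, 5, 6, 7, 0 → max 10
D regrets: 10, 4, 0, 4, 8 → max 10
E regrets: 0, 8, 6, 11, 11 → max 11
Smallest max regret = 8 → A.

A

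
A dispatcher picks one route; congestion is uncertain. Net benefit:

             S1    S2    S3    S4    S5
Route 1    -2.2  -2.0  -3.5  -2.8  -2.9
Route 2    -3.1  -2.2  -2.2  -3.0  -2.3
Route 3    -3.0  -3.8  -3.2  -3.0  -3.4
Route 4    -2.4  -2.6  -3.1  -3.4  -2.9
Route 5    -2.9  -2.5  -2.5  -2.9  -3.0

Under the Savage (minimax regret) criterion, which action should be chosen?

Column bests: S1=-2.2, S2=-2.0, S3=-2.2, S4=-2.8, S5=-2.3.
Route 1 regrets: 0.0, 0.0, 1.3, 0.0, 0.6 → max 1.3
Route 2 regrets: 0.9, 0.2, 0.0, 0.2, 0.0 → max 0.9
Route 3 regrets: 0.8, 1.8, 1.0, 0.2, 1.1 → max 1.8
Route 4 regrets: 0.2, 0.6, 0.9, 0.6, 0.6 → max 0.9
Route 5 regrets: 0.7, 0.5, 0.3, 0.1, 0.7 → max 0.7
Smallest max regret = 0.7 → Route 5.

Route 5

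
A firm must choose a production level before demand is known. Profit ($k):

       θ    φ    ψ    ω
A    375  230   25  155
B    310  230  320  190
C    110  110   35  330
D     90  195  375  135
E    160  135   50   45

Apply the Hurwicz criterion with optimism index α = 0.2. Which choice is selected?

B

A: 0.2·375 + 0.8·25 = 95
B: 0.2·320 + 0.8·190 = 216
C: 0.2·330 + 0.8·35 = 94
D: 0.2·375 + 0.8·90 = 147
E: 0.2·160 + 0.8·45 = 68
Highest Hurwicz score = 216 → B.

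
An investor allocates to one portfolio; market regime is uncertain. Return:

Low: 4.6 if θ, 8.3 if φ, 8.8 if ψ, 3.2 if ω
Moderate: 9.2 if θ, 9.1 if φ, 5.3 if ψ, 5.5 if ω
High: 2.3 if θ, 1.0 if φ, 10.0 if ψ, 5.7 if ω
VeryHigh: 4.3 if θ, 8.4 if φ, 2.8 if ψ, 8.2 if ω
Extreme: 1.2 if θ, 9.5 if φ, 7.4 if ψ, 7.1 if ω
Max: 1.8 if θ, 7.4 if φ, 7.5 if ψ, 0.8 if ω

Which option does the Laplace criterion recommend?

Row averages: Low=6.225, Moderate=7.275, High=4.75, VeryHigh=5.925, Extreme=6.3, Max=4.375
Highest average = 7.275 → Moderate.

Moderate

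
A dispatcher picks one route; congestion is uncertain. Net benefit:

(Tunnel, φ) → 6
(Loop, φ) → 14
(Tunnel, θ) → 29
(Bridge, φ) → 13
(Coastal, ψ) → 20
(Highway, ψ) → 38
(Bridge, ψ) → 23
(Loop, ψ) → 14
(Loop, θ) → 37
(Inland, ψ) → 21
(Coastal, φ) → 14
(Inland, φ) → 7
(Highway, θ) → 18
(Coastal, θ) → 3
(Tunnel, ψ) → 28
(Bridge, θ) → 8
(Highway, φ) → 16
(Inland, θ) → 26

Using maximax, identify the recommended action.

Highway

Row maxima: Inland=26, Tunnel=29, Coastal=20, Highway=38, Loop=37, Bridge=23
Best best-case = 38 → Highway.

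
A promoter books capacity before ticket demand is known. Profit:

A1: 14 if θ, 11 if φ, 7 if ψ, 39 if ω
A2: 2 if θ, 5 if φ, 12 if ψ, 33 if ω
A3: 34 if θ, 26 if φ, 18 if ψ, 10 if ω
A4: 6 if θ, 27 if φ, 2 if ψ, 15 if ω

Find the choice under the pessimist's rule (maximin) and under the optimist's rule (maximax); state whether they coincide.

Row minima: A1=7, A2=2, A3=10, A4=2
Best worst-case = 10 → A3.
Row maxima: A1=39, A2=33, A3=34, A4=27
Best best-case = 39 → A1.

maximin → A3; maximax → A1 (disagree)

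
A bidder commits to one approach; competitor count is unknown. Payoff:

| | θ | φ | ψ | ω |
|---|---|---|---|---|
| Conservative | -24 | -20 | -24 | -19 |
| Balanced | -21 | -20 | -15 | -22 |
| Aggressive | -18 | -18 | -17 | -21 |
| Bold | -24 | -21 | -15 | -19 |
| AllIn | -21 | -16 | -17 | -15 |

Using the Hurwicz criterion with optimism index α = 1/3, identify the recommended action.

Conservative: 1/3·(-19) + 2/3·(-24) = -67/3
Balanced: 1/3·(-15) + 2/3·(-22) = -59/3
Aggressive: 1/3·(-17) + 2/3·(-21) = -59/3
Bold: 1/3·(-15) + 2/3·(-24) = -21
AllIn: 1/3·(-15) + 2/3·(-21) = -19
Highest Hurwicz score = -19 → AllIn.

AllIn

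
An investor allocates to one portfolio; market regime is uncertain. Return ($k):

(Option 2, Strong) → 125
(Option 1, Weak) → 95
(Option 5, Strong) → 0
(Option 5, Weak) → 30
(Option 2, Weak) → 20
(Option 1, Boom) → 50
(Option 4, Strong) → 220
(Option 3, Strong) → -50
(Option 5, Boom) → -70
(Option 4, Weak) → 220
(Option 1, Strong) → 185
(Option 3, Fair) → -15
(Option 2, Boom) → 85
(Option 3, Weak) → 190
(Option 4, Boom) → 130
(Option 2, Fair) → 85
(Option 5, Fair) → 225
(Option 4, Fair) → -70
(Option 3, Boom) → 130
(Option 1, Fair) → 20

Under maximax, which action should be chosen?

Row maxima: Option 1=185, Option 2=125, Option 3=190, Option 4=220, Option 5=225
Best best-case = 225 → Option 5.

Option 5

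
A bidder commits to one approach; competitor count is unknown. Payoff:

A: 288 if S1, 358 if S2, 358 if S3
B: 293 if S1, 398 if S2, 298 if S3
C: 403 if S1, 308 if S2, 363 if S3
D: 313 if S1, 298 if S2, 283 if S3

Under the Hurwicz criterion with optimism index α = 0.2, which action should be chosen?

A: 0.2·358 + 0.8·288 = 302
B: 0.2·398 + 0.8·293 = 314
C: 0.2·403 + 0.8·308 = 327
D: 0.2·313 + 0.8·283 = 289
Highest Hurwicz score = 327 → C.

C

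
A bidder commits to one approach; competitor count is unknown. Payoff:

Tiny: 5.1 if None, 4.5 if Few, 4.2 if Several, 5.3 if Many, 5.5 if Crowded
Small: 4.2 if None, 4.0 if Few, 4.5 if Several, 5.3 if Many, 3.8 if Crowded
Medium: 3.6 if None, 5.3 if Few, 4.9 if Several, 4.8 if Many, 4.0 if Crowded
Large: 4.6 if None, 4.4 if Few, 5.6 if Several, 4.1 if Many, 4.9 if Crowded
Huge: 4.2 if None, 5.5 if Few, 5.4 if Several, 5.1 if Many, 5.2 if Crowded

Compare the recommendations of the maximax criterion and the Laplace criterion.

maximax → Large; laplace → Huge (disagree)

Row maxima: Tiny=5.5, Small=5.3, Medium=5.3, Large=5.6, Huge=5.5
Best best-case = 5.6 → Large.
Row averages: Tiny=4.92, Small=4.36, Medium=4.52, Large=4.72, Huge=5.08
Highest average = 5.08 → Huge.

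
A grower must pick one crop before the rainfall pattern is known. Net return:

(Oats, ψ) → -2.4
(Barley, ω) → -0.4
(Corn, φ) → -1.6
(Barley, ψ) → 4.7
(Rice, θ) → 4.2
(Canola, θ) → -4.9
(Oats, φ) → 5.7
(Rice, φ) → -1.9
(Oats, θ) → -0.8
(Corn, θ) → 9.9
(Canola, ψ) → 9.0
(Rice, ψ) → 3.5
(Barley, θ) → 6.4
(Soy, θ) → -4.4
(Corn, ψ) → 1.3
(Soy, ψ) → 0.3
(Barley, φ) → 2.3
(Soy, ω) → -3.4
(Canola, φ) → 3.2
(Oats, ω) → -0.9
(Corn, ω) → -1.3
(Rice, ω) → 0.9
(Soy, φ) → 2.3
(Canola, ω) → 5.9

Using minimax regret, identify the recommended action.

Barley

Column bests: θ=9.9, φ=5.7, ψ=9.0, ω=5.9.
Rice regrets: 5.7, 7.6, 5.5, 5.0 → max 7.6
Canola regrets: 14.8, 2.5, 0.0, 0.0 → max 14.8
Oats regrets: 10.7, 0.0, 11.4, 6.8 → max 11.4
Barley regrets: 3.5, 3.4, 4.3, 6.3 → max 6.3
Corn regrets: 0.0, 7.3, 7.7, 7.2 → max 7.7
Soy regrets: 14.3, 3.4, 8.7, 9.3 → max 14.3
Smallest max regret = 6.3 → Barley.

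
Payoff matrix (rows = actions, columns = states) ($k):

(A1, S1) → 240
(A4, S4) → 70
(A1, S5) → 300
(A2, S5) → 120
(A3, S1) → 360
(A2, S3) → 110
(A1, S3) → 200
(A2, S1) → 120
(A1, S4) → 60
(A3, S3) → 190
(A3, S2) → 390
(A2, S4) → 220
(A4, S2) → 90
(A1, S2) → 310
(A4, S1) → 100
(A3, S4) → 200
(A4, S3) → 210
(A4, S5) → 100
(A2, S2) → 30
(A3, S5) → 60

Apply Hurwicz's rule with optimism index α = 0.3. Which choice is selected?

A1: 0.3·310 + 0.7·60 = 135
A2: 0.3·220 + 0.7·30 = 87
A3: 0.3·390 + 0.7·60 = 159
A4: 0.3·210 + 0.7·70 = 112
Highest Hurwicz score = 159 → A3.

A3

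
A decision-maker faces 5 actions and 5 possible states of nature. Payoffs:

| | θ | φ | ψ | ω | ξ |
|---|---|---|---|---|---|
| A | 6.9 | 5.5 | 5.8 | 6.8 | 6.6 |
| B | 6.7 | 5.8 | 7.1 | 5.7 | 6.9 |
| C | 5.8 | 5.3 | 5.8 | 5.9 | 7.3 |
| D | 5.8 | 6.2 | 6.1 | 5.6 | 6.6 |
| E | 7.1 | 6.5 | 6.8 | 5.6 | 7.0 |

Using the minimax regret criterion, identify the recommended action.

Column bests: θ=7.1, φ=6.5, ψ=7.1, ω=6.8, ξ=7.3.
A regrets: 0.2, 1.0, 1.3, 0.0, 0.7 → max 1.3
B regrets: 0.4, 0.7, 0.0, 1.1, 0.4 → max 1.1
C regrets: 1.3, 1.2, 1.3, 0.9, 0.0 → max 1.3
D regrets: 1.3, 0.3, 1.0, 1.2, 0.7 → max 1.3
E regrets: 0.0, 0.0, 0.3, 1.2, 0.3 → max 1.2
Smallest max regret = 1.1 → B.

B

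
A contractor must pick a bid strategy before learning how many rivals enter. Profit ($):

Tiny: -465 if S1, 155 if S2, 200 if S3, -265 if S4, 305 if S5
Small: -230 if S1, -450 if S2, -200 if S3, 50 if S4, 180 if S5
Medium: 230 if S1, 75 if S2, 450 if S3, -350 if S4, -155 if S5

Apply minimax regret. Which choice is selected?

Medium

Column bests: S1=230, S2=155, S3=450, S4=50, S5=305.
Tiny regrets: 695, 0, 250, 315, 0 → max 695
Small regrets: 460, 605, 650, 0, 125 → max 650
Medium regrets: 0, 80, 0, 400, 460 → max 460
Smallest max regret = 460 → Medium.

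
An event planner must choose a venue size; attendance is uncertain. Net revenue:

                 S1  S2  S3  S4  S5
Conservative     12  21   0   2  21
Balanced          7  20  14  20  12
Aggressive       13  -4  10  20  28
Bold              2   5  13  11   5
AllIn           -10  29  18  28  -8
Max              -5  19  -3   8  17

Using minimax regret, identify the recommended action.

Column bests: S1=13, S2=29, S3=18, S4=28, S5=28.
Conservative regrets: 1, 8, 18, 26, 7 → max 26
Balanced regrets: 6, 9, 4, 8, 16 → max 16
Aggressive regrets: 0, 33, 8, 8, 0 → max 33
Bold regrets: 11, 24, 5, 17, 23 → max 24
AllIn regrets: 23, 0, 0, 0, 36 → max 36
Max regrets: 18, 10, 21, 20, 11 → max 21
Smallest max regret = 16 → Balanced.

Balanced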